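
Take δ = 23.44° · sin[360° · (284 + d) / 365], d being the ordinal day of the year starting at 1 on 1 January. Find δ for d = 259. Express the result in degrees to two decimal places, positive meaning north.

360 × (284 + 259) / 365 = 535.562°; sin(535.562°) = 0.0774.
δ = 23.44 × 0.0774 = 1.814° ≈ +1.81°.

+1.81°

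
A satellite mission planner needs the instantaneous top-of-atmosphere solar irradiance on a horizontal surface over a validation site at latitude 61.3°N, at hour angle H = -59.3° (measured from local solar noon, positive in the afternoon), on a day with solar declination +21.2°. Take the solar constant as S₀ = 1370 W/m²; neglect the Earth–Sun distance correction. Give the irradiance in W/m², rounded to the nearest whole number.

748 W/m²

With φ = 61.3°, δ = 21.2°, H = -59.30°: sin φ sin δ = 0.3172, cos φ cos δ cos H = 0.2286, so cos θ_z = 0.5458.
Top-of-atmosphere irradiance = S₀ cos θ_z = 1370 × 0.5458 = 747.75 W/m².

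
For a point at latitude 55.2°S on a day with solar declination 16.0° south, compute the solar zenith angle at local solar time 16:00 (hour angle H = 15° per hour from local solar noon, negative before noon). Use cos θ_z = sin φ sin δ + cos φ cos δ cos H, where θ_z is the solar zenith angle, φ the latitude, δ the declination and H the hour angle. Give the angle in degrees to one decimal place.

Hour angle H = 15° × (16 − 12) = 60.00°.
cos θ_z = sin φ sin δ + cos φ cos δ cos H = (-0.8211)(-0.2756) + (0.5707)(0.9613)(0.5000) = 0.5006.
θ_z = arccos(0.5006) = 59.96°.

60.0°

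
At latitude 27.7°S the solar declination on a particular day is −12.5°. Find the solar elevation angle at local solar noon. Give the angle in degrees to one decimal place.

74.8°

At local solar noon the hour angle is zero, so the elevation is 90° − |φ − δ| = 90° − |-27.7° − (-12.5°)| = 90° − 15.2° = 74.8°.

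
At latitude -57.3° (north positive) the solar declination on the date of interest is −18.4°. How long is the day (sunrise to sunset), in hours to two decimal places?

16.16 hours

The sunset hour angle satisfies cos H_s = −tan φ tan δ = -0.5182, giving H_s = 121.21°.
Day length = 2 H_s / 15° h⁻¹ = 242.42° / 15 = 16.161 h.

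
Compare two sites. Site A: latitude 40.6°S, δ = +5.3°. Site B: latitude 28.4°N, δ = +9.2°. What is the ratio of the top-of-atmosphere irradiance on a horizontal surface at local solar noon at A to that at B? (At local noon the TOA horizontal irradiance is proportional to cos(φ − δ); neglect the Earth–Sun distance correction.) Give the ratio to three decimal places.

0.737

A: cos θ_z = cos(-40.6° − (5.3°)) = 0.6959.
B: cos θ_z = cos(28.4° − (9.2°)) = 0.9444.
Ratio A/B = 0.6959 / 0.9444 = 0.7369.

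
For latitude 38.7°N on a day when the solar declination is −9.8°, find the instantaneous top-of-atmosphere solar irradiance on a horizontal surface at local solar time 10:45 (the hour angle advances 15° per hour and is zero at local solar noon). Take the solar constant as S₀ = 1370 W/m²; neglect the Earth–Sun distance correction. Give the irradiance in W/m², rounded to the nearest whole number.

852 W/m²

Hour angle H = 15° × (10.75 − 12) = -18.75°.
cos θ_z = sin φ sin δ + cos φ cos δ cos H = (0.6252)(-0.1702) + (0.7804)(0.9854)(0.9469) = 0.6218.
Top-of-atmosphere irradiance = S₀ cos θ_z = 1370 × 0.6218 = 851.87 W/m².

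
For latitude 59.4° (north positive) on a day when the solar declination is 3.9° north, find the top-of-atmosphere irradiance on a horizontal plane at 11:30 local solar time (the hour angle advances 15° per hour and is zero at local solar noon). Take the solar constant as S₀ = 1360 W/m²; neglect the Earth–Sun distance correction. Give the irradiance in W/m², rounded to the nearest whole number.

764 W/m²

Hour angle H = 15° × (11.5 − 12) = -7.50°.
cos θ_z = sin φ sin δ + cos φ cos δ cos H = (0.8607)(0.0680) + (0.5090)(0.9977)(0.9914) = 0.5620.
Top-of-atmosphere irradiance = S₀ cos θ_z = 1360 × 0.5620 = 764.32 W/m².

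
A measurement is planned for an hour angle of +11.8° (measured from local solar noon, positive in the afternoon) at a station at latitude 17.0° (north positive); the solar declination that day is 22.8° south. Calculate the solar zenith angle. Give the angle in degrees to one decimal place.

41.4°

cos θ_z = sin φ sin δ + cos φ cos δ cos H = (0.2924)(-0.3875) + (0.9563)(0.9219)(0.9789) = 0.7497.
θ_z = arccos(0.7497) = 41.44°.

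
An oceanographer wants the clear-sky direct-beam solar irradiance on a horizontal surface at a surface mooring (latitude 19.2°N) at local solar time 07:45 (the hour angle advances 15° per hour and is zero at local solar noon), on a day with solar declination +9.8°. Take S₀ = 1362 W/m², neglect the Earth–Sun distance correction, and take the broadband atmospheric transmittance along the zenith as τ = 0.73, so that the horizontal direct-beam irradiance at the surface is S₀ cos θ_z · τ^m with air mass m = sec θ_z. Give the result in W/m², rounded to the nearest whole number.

Hour angle H = 15° × (7.75 − 12) = -63.75°.
cos θ_z = sin φ sin δ + cos φ cos δ cos H = (0.3289)(0.1702) + (0.9444)(0.9854)(0.4423) = 0.4676.
Air mass m = 1/cos θ_z = 1/0.4676 = 2.139; τ^m = 0.73^2.139 = 0.5101.
Surface direct beam = 1362 × 0.4676 × 0.5101 = 324.87 W/m².

325 W/m²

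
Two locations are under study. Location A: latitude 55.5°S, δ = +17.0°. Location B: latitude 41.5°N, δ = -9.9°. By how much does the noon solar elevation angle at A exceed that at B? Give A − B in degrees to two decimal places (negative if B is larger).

-21.10°

A: 90° − |-55.5 − (17.0)| = 17.50°.
B: 90° − |41.5 − (-9.9)| = 38.60°.
A − B = 17.50 − 38.60 = -21.10°.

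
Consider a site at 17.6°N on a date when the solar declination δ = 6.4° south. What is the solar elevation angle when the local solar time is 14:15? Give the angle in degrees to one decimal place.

Hour angle H = 15° × (14.25 − 12) = 33.75°.
cos θ_z = sin(17.6°) sin(-6.4°) + cos(17.6°) cos(-6.4°) cos(33.75°) = -0.0337 + 0.7876 = 0.7539.
θ_z = arccos(0.7539) = 41.07°, so the elevation is 90° − 41.07° = 48.93°.

48.9°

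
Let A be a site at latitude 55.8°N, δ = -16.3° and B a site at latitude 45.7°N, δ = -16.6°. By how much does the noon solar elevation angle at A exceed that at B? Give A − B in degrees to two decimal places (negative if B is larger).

A: 90° − |55.8 − (-16.3)| = 17.90°.
B: 90° − |45.7 − (-16.6)| = 27.70°.
A − B = 17.90 − 27.70 = -9.80°.

-9.80°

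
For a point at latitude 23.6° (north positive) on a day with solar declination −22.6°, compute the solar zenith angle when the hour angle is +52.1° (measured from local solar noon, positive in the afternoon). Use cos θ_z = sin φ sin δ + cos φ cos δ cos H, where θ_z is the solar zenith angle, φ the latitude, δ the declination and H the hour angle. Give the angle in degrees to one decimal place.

With φ = 23.6°, δ = -22.6°, H = 52.10°: sin φ sin δ = -0.1539, cos φ cos δ cos H = 0.5197, so cos θ_z = 0.3658.
θ_z = arccos(0.3658) = 68.54°.

68.5°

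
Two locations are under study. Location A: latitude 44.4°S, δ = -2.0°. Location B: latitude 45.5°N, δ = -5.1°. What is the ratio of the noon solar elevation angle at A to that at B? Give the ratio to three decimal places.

A: 90° − |-44.4 − (-2.0)| = 47.60°.
B: 90° − |45.5 − (-5.1)| = 39.40°.
Ratio A/B = 47.6000 / 39.4000 = 1.2081.

1.208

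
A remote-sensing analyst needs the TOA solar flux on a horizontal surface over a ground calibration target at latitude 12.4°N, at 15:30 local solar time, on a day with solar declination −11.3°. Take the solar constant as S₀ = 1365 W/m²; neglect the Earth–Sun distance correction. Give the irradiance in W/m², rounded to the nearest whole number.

738 W/m²

Hour angle H = 15° × (15.5 − 12) = 52.50°.
With φ = 12.4°, δ = -11.3°, H = 52.50°: sin φ sin δ = -0.0421, cos φ cos δ cos H = 0.5830, so cos θ_z = 0.5409.
Top-of-atmosphere irradiance = S₀ cos θ_z = 1365 × 0.5409 = 738.33 W/m².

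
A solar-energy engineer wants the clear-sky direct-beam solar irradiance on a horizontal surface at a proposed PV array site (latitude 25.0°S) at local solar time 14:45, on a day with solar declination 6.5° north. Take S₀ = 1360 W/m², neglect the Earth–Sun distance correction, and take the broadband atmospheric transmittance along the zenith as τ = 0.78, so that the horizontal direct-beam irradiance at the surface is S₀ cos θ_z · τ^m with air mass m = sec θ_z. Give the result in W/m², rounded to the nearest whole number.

577 W/m²

Hour angle H = 15° × (14.75 − 12) = 41.25°.
cos θ_z = sin(-25.0°) sin(6.5°) + cos(-25.0°) cos(6.5°) cos(41.25°) = -0.0478 + 0.6770 = 0.6292.
Air mass m = 1/cos θ_z = 1/0.6292 = 1.589; τ^m = 0.78^1.589 = 0.6738.
Surface direct beam = 1360 × 0.6292 × 0.6738 = 576.58 W/m².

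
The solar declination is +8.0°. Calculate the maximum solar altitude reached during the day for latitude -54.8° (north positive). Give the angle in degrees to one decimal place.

At local solar noon the hour angle is zero, so the elevation is 90° − |φ − δ| = 90° − |-54.8° − (8.0°)| = 90° − 62.8° = 27.2°.

27.2°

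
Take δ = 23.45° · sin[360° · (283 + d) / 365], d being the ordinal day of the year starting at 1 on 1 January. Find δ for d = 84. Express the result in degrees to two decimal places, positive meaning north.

+0.81°

360 × (283 + 84) / 365 = 361.973°; sin(361.973°) = 0.0344.
δ = 23.45 × 0.0344 = 0.807° ≈ +0.81°.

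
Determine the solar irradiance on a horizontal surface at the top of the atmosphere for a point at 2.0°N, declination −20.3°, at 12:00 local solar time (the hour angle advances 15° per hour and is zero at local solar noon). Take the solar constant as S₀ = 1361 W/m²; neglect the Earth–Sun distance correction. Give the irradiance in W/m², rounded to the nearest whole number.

1259 W/m²

Hour angle H = 15° × (12 − 12) = 0.00°.
With φ = 2.0°, δ = -20.3°, H = 0.00°: sin φ sin δ = -0.0121, cos φ cos δ cos H = 0.9373, so cos θ_z = 0.9252.
Top-of-atmosphere irradiance = S₀ cos θ_z = 1361 × 0.9252 = 1259.20 W/m².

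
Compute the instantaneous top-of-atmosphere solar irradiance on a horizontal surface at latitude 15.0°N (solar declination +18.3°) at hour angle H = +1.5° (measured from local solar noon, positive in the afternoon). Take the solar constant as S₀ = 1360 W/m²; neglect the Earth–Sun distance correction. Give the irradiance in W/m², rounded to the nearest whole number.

1357 W/m²

cos θ_z = sin(15.0°) sin(18.3°) + cos(15.0°) cos(18.3°) cos(1.50°) = 0.0813 + 0.9168 = 0.9981.
Top-of-atmosphere irradiance = S₀ cos θ_z = 1360 × 0.9981 = 1357.42 W/m².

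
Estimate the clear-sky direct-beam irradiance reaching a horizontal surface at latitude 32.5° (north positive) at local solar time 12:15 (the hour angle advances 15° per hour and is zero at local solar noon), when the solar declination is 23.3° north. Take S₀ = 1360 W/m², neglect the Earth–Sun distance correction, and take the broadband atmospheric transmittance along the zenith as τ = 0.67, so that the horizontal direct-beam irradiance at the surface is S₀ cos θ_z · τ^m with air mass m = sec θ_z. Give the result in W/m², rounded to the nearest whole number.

Hour angle H = 15° × (12.25 − 12) = 3.75°.
cos θ_z = sin(32.5°) sin(23.3°) + cos(32.5°) cos(23.3°) cos(3.75°) = 0.2125 + 0.7730 = 0.9855.
Air mass m = 1/cos θ_z = 1/0.9855 = 1.015; τ^m = 0.67^1.015 = 0.6660.
Surface direct beam = 1360 × 0.9855 × 0.6660 = 892.63 W/m².

893 W/m²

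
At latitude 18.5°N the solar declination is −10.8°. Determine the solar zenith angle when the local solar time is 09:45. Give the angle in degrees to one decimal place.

Hour angle H = 15° × (9.75 − 12) = -33.75°.
cos θ_z = sin(18.5°) sin(-10.8°) + cos(18.5°) cos(-10.8°) cos(-33.75°) = -0.0595 + 0.7745 = 0.7150.
θ_z = arccos(0.7150) = 44.36°.

44.4°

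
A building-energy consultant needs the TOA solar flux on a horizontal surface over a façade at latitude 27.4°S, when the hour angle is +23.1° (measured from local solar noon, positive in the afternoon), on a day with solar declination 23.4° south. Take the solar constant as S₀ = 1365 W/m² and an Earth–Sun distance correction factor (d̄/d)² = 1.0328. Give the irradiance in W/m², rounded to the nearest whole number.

cos θ_z = sin(-27.4°) sin(-23.4°) + cos(-27.4°) cos(-23.4°) cos(23.10°) = 0.1828 + 0.7495 = 0.9323.
Top-of-atmosphere irradiance = S₀ (d̄/d)² cos θ_z = 1365 × 1.0328 × 0.9323 = 1314.33 W/m².

1314 W/m²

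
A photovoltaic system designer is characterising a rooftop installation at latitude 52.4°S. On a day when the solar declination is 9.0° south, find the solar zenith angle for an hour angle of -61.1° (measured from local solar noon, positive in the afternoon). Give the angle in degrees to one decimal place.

65.5°

With φ = -52.4°, δ = -9.0°, H = -61.10°: sin φ sin δ = 0.1239, cos φ cos δ cos H = 0.2912, so cos θ_z = 0.4151.
θ_z = arccos(0.4151) = 65.47°.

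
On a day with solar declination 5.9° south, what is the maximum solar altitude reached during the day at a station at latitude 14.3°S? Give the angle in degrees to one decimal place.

81.6°

At local solar noon the hour angle is zero, so the elevation is 90° − |φ − δ| = 90° − |-14.3° − (-5.9°)| = 90° − 8.4° = 81.6°.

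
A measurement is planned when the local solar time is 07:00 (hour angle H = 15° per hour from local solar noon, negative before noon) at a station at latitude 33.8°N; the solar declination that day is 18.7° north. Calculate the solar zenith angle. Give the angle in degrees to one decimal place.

Hour angle H = 15° × (7 − 12) = -75.00°.
With φ = 33.8°, δ = 18.7°, H = -75.00°: sin φ sin δ = 0.1784, cos φ cos δ cos H = 0.2037, so cos θ_z = 0.3821.
θ_z = arccos(0.3821) = 67.54°.

67.5°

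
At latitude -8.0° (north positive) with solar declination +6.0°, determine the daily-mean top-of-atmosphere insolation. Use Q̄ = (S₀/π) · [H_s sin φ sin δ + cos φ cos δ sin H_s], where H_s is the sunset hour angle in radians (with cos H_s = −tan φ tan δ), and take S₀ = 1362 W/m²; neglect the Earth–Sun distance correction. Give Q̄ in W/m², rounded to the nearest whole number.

−tan φ tan δ = −(-0.1405)(0.1051) = 0.0148; H_s = arccos(0.0148) = 89.15°. In radians, H_s = 1.5560.
H_s sin φ sin δ = 1.5560 × -0.1392 × 0.1045 = -0.0226.
cos φ cos δ sin H_s = 0.9903 × 0.9945 × 0.9999 = 0.9848.
Q̄ = (1362/π) × (-0.0226 + 0.9848) = 433.54 × 0.9622 = 417.15 W/m².

417 W/m²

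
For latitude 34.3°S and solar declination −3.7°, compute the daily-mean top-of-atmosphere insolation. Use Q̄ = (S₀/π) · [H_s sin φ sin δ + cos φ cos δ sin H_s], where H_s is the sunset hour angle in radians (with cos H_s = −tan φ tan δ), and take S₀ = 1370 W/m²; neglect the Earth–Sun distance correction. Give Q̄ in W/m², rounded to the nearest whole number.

cos H_s = −tan(-34.3°) · tan(-3.7°) = -0.0441, so H_s = arccos(-0.0441) = 92.53°. In radians, H_s = 1.6150.
H_s sin φ sin δ = 1.6150 × -0.5635 × -0.0645 = 0.0587.
cos φ cos δ sin H_s = 0.8261 × 0.9979 × 0.9990 = 0.8235.
Q̄ = (1370/π) × (0.0587 + 0.8235) = 436.08 × 0.8822 = 384.71 W/m².

385 W/m²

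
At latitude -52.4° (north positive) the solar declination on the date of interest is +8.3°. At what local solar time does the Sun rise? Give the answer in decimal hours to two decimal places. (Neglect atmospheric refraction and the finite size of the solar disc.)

cos H_s = −tan(-52.4°) · tan(8.3°) = 0.1894, so H_s = arccos(0.1894) = 79.08°.
Sunrise is at 12 − H_s/15 = 12 − 5.272 = 6.728 h local solar time.

6.73 h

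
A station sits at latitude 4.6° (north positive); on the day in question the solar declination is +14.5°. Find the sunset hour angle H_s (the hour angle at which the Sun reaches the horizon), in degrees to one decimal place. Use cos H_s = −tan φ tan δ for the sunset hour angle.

The sunset hour angle satisfies cos H_s = −tan φ tan δ = -0.0208, giving H_s = 91.19°.

91.2°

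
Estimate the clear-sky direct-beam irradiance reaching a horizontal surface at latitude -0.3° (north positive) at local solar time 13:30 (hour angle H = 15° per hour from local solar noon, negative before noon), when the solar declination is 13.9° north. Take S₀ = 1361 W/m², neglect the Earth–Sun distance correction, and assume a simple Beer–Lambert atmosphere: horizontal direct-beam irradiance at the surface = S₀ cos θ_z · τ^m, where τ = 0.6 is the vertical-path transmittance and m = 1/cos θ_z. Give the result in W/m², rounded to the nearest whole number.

689 W/m²

Hour angle H = 15° × (13.5 − 12) = 22.50°.
cos θ_z = sin(-0.3°) sin(13.9°) + cos(-0.3°) cos(13.9°) cos(22.50°) = -0.0013 + 0.8968 = 0.8955.
Air mass m = 1/cos θ_z = 1/0.8955 = 1.117; τ^m = 0.6^1.117 = 0.5652.
Surface direct beam = 1361 × 0.8955 × 0.5652 = 688.85 W/m².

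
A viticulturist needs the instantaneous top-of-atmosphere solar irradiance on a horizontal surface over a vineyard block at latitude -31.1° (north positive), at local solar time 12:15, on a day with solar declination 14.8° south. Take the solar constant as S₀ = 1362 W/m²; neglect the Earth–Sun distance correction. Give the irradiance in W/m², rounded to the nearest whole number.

1305 W/m²

Hour angle H = 15° × (12.25 − 12) = 3.75°.
cos θ_z = sin φ sin δ + cos φ cos δ cos H = (-0.5165)(-0.2554) + (0.8563)(0.9668)(0.9979) = 0.9580.
Top-of-atmosphere irradiance = S₀ cos θ_z = 1362 × 0.9580 = 1304.80 W/m².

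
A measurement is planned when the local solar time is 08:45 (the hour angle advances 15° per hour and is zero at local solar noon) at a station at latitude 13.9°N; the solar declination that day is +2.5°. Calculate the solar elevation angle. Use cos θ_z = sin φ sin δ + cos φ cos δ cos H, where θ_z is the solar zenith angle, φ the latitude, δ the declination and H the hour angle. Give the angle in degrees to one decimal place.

40.5°

Hour angle H = 15° × (8.75 − 12) = -48.75°.
cos θ_z = sin φ sin δ + cos φ cos δ cos H = (0.2402)(0.0436) + (0.9707)(0.9990)(0.6593) = 0.6498.
θ_z = arccos(0.6498) = 49.47°, so the elevation is 90° − 49.47° = 40.53°.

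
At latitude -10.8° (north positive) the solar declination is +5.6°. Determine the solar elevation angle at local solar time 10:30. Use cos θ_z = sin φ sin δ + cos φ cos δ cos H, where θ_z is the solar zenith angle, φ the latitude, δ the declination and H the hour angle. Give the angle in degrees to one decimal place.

62.2°

Hour angle H = 15° × (10.5 − 12) = -22.50°.
cos θ_z = sin φ sin δ + cos φ cos δ cos H = (-0.1874)(0.0976) + (0.9823)(0.9952)(0.9239) = 0.8849.
θ_z = arccos(0.8849) = 27.76°, so the elevation is 90° − 27.76° = 62.24°.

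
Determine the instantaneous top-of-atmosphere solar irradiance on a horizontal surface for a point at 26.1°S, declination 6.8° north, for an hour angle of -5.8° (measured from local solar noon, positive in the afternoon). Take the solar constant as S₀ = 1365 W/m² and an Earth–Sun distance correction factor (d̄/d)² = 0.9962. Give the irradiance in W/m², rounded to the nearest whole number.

1136 W/m²

cos θ_z = sin φ sin δ + cos φ cos δ cos H = (-0.4399)(0.1184) + (0.8980)(0.9930)(0.9949) = 0.8351.
Top-of-atmosphere irradiance = S₀ (d̄/d)² cos θ_z = 1365 × 0.9962 × 0.8351 = 1135.58 W/m².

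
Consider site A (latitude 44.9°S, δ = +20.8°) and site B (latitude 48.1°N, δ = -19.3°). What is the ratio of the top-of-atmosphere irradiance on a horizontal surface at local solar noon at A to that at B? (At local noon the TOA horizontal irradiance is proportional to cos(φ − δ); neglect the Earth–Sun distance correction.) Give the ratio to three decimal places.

A: cos θ_z = cos(-44.9° − (20.8°)) = 0.4115.
B: cos θ_z = cos(48.1° − (-19.3°)) = 0.3843.
Ratio A/B = 0.4115 / 0.3843 = 1.0708.

1.071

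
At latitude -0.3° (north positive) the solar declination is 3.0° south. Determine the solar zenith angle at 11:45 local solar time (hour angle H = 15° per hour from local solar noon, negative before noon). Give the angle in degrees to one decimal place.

Hour angle H = 15° × (11.75 − 12) = -3.75°.
cos θ_z = sin(-0.3°) sin(-3.0°) + cos(-0.3°) cos(-3.0°) cos(-3.75°) = 0.0003 + 0.9965 = 0.9968.
θ_z = arccos(0.9968) = 4.58°.

4.6°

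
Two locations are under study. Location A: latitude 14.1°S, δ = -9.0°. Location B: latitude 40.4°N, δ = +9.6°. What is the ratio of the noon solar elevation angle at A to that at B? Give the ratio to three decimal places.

1.434

A: 90° − |-14.1 − (-9.0)| = 84.90°.
B: 90° − |40.4 − (9.6)| = 59.20°.
Ratio A/B = 84.9000 / 59.2000 = 1.4341.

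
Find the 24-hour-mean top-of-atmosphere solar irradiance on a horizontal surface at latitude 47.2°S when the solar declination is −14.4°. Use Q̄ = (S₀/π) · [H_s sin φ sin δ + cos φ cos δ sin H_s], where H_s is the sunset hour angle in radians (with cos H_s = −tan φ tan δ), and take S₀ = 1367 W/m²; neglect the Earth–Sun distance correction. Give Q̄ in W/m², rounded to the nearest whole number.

422 W/m²

cos H_s = −tan(-47.2°) · tan(-14.4°) = -0.2773, so H_s = arccos(-0.2773) = 106.10°. In radians, H_s = 1.8518.
H_s sin φ sin δ = 1.8518 × -0.7337 × -0.2487 = 0.3379.
cos φ cos δ sin H_s = 0.6794 × 0.9686 × 0.9608 = 0.6323.
Q̄ = (1367/π) × (0.3379 + 0.6323) = 435.13 × 0.9702 = 422.16 W/m².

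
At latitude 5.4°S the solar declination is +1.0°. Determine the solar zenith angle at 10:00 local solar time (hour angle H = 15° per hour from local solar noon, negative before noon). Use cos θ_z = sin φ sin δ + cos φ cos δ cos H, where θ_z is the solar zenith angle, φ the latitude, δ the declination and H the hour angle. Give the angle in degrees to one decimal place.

30.6°

Hour angle H = 15° × (10 − 12) = -30.00°.
cos θ_z = sin(-5.4°) sin(1.0°) + cos(-5.4°) cos(1.0°) cos(-30.00°) = -0.0016 + 0.8621 = 0.8605.
θ_z = arccos(0.8605) = 30.63°.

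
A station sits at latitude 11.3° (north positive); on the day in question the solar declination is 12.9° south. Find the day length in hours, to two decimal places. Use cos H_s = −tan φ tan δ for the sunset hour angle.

cos H_s = −tan(11.3°) · tan(-12.9°) = 0.0458, so H_s = arccos(0.0458) = 87.37°.
Day length = 2 H_s / 15° h⁻¹ = 174.74° / 15 = 11.649 h.

11.65 hours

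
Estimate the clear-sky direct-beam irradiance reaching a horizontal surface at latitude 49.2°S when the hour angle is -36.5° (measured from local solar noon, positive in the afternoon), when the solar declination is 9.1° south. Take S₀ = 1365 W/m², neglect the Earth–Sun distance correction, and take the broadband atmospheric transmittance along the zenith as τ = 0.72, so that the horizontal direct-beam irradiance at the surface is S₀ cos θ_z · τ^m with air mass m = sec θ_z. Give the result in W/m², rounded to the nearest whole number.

cos θ_z = sin(-49.2°) sin(-9.1°) + cos(-49.2°) cos(-9.1°) cos(-36.50°) = 0.1197 + 0.5186 = 0.6383.
Air mass m = 1/cos θ_z = 1/0.6383 = 1.567; τ^m = 0.72^1.567 = 0.5976.
Surface direct beam = 1365 × 0.6383 × 0.5976 = 520.68 W/m².

521 W/m²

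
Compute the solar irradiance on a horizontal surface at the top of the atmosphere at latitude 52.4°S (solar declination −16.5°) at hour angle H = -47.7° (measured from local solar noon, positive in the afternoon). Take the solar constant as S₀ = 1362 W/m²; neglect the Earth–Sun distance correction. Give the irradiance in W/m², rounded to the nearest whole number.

843 W/m²

With φ = -52.4°, δ = -16.5°, H = -47.70°: sin φ sin δ = 0.2250, cos φ cos δ cos H = 0.3937, so cos θ_z = 0.6187.
Top-of-atmosphere irradiance = S₀ cos θ_z = 1362 × 0.6187 = 842.67 W/m².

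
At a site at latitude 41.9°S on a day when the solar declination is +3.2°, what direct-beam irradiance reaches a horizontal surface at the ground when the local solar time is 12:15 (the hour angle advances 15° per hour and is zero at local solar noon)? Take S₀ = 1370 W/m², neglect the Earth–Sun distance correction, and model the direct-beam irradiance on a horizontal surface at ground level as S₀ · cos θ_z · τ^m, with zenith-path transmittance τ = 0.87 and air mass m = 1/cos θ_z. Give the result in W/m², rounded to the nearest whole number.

792 W/m²

Hour angle H = 15° × (12.25 − 12) = 3.75°.
cos θ_z = sin φ sin δ + cos φ cos δ cos H = (-0.6678)(0.0558) + (0.7443)(0.9984)(0.9979) = 0.7043.
Air mass m = 1/cos θ_z = 1/0.7043 = 1.420; τ^m = 0.87^1.420 = 0.8206.
Surface direct beam = 1370 × 0.7043 × 0.8206 = 791.79 W/m².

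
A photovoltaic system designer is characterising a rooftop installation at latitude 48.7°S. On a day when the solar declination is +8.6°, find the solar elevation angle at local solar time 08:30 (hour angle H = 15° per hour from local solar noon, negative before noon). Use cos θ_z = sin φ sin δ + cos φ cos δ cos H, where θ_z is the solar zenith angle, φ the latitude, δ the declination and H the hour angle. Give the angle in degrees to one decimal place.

16.6°

Hour angle H = 15° × (8.5 − 12) = -52.50°.
cos θ_z = sin φ sin δ + cos φ cos δ cos H = (-0.7513)(0.1495) + (0.6600)(0.9888)(0.6088) = 0.2850.
θ_z = arccos(0.2850) = 73.44°, so the elevation is 90° − 73.44° = 16.56°.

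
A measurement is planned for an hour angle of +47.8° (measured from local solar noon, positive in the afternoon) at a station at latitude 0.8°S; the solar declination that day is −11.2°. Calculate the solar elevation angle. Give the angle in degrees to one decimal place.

41.4°

cos θ_z = sin φ sin δ + cos φ cos δ cos H = (-0.0140)(-0.1942) + (0.9999)(0.9810)(0.6717) = 0.6616.
θ_z = arccos(0.6616) = 48.58°, so the elevation is 90° − 48.58° = 41.42°.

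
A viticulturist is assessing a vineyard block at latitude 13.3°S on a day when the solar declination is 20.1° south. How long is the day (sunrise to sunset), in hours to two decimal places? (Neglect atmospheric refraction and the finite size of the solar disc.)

12.66 hours

cos H_s = −tan(-13.3°) · tan(-20.1°) = -0.0865, so H_s = arccos(-0.0865) = 94.96°.
Day length = 2 H_s / 15° h⁻¹ = 189.92° / 15 = 12.661 h.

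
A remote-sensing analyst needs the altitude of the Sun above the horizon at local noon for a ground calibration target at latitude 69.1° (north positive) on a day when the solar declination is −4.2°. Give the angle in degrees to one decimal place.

At local solar noon the hour angle is zero, so the elevation is 90° − |φ − δ| = 90° − |69.1° − (-4.2°)| = 90° − 73.3° = 16.7°.

16.7°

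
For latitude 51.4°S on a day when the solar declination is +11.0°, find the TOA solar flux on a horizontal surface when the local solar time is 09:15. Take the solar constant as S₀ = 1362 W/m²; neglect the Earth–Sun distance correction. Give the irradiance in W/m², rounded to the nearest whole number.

424 W/m²

Hour angle H = 15° × (9.25 − 12) = -41.25°.
cos θ_z = sin(-51.4°) sin(11.0°) + cos(-51.4°) cos(11.0°) cos(-41.25°) = -0.1491 + 0.4604 = 0.3113.
Top-of-atmosphere irradiance = S₀ cos θ_z = 1362 × 0.3113 = 423.99 W/m².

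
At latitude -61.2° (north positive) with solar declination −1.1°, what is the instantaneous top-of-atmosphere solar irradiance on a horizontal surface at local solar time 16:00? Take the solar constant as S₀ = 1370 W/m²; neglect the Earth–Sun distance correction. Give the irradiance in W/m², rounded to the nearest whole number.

Hour angle H = 15° × (16 − 12) = 60.00°.
With φ = -61.2°, δ = -1.1°, H = 60.00°: sin φ sin δ = 0.0168, cos φ cos δ cos H = 0.2408, so cos θ_z = 0.2576.
Top-of-atmosphere irradiance = S₀ cos θ_z = 1370 × 0.2576 = 352.91 W/m².

353 W/m²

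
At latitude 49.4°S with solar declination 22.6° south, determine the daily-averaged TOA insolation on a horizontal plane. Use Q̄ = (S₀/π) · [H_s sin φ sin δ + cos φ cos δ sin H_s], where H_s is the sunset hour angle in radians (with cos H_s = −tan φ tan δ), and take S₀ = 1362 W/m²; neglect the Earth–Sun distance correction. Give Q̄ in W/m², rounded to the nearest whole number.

The sunset hour angle satisfies cos H_s = −tan φ tan δ = -0.4857, giving H_s = 119.06°. In radians, H_s = 2.0780.
H_s sin φ sin δ = 2.0780 × -0.7593 × -0.3843 = 0.6064.
cos φ cos δ sin H_s = 0.6508 × 0.9232 × 0.8741 = 0.5252.
Q̄ = (1362/π) × (0.6064 + 0.5252) = 433.54 × 1.1316 = 490.59 W/m².

491 W/m²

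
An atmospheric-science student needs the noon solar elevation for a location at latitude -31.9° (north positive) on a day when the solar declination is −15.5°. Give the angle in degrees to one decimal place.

73.6°

At local solar noon the hour angle is zero, so the elevation is 90° − |φ − δ| = 90° − |-31.9° − (-15.5°)| = 90° − 16.4° = 73.6°.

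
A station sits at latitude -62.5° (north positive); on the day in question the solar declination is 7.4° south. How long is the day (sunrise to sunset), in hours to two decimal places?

13.93 hours

cos H_s = −tan(-62.5°) · tan(-7.4°) = -0.2495, so H_s = arccos(-0.2495) = 104.45°.
Day length = 2 H_s / 15° h⁻¹ = 208.90° / 15 = 13.927 h.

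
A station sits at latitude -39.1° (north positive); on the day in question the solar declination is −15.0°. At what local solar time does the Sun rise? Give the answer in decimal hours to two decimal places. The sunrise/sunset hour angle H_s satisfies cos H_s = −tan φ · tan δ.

5.16 h

The sunset hour angle satisfies cos H_s = −tan φ tan δ = -0.2178, giving H_s = 102.58°.
Sunrise is at 12 − H_s/15 = 12 − 6.839 = 5.161 h local solar time.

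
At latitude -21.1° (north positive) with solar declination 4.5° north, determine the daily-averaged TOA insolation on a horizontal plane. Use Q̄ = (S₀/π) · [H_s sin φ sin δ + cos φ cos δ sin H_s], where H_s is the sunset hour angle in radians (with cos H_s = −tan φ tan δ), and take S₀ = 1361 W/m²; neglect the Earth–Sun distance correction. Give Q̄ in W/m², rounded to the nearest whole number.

cos H_s = −tan(-21.1°) · tan(4.5°) = 0.0304, so H_s = arccos(0.0304) = 88.26°. In radians, H_s = 1.5404.
H_s sin φ sin δ = 1.5404 × -0.3600 × 0.0785 = -0.0435.
cos φ cos δ sin H_s = 0.9330 × 0.9969 × 0.9995 = 0.9296.
Q̄ = (1361/π) × (-0.0435 + 0.9296) = 433.22 × 0.8861 = 383.88 W/m².

384 W/m²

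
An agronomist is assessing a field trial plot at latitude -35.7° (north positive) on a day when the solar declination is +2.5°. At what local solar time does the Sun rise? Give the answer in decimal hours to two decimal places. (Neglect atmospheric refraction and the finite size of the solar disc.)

6.12 h

The sunset hour angle satisfies cos H_s = −tan φ tan δ = 0.0314, giving H_s = 88.20°.
Sunrise is at 12 − H_s/15 = 12 − 5.880 = 6.120 h local solar time.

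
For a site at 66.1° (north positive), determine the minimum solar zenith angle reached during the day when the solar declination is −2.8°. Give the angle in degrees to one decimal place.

At local solar noon the hour angle is zero, so the zenith angle is |φ − δ| = |66.1° − (-2.8°)| = 68.9°.

68.9°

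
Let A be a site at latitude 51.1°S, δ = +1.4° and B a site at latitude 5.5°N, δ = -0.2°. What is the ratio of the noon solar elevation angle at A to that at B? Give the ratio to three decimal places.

0.445

A: 90° − |-51.1 − (1.4)| = 37.50°.
B: 90° − |5.5 − (-0.2)| = 84.30°.
Ratio A/B = 37.5000 / 84.3000 = 0.4448.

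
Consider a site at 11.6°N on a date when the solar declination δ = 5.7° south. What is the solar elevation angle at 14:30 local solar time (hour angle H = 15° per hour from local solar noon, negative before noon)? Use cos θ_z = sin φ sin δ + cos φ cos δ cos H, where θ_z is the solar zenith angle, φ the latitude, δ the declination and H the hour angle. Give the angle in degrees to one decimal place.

48.9°

Hour angle H = 15° × (14.5 − 12) = 37.50°.
cos θ_z = sin(11.6°) sin(-5.7°) + cos(11.6°) cos(-5.7°) cos(37.50°) = -0.0200 + 0.7733 = 0.7533.
θ_z = arccos(0.7533) = 41.12°, so the elevation is 90° − 41.12° = 48.88°.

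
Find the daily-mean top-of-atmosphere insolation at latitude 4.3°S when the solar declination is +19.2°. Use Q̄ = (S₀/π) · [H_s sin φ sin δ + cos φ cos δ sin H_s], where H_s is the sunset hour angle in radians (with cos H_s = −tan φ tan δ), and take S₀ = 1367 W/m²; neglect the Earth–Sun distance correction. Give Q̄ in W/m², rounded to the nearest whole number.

393 W/m²

−tan φ tan δ = −(-0.0752)(0.3482) = 0.0262; H_s = arccos(0.0262) = 88.50°. In radians, H_s = 1.5446.
H_s sin φ sin δ = 1.5446 × -0.0750 × 0.3289 = -0.0381.
cos φ cos δ sin H_s = 0.9972 × 0.9444 × 0.9997 = 0.9415.
Q̄ = (1367/π) × (-0.0381 + 0.9415) = 435.13 × 0.9034 = 393.10 W/m².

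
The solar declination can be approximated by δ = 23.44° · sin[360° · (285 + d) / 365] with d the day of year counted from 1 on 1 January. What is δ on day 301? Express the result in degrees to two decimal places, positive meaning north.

-14.42°

360 × (285 + 301) / 365 = 577.973°; sin(577.973°) = -0.6153.
δ = 23.44 × -0.6153 = -14.423° ≈ -14.42°.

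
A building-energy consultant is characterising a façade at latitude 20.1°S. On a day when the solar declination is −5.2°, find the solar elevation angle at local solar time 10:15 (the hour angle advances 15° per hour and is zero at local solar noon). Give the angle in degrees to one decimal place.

Hour angle H = 15° × (10.25 − 12) = -26.25°.
cos θ_z = sin φ sin δ + cos φ cos δ cos H = (-0.3437)(-0.0906) + (0.9391)(0.9959)(0.8969) = 0.8700.
θ_z = arccos(0.8700) = 29.54°, so the elevation is 90° − 29.54° = 60.46°.

60.5°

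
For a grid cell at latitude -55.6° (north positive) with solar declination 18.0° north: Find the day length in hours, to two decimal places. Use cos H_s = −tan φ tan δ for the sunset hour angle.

8.22 hours

cos H_s = −tan(-55.6°) · tan(18.0°) = 0.4745, so H_s = arccos(0.4745) = 61.67°.
Day length = 2 H_s / 15° h⁻¹ = 123.34° / 15 = 8.223 h.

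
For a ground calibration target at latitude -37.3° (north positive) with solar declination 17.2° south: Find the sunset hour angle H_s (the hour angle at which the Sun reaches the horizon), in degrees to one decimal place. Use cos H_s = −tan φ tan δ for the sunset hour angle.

−tan φ tan δ = −(-0.7618)(-0.3096) = -0.2359; H_s = arccos(-0.2359) = 103.64°.

103.6°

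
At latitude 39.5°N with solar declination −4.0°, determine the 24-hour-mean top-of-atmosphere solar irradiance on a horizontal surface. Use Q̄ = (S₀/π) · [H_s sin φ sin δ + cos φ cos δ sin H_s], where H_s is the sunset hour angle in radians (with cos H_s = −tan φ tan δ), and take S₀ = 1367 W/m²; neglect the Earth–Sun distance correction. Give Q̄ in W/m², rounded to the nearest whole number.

The sunset hour angle satisfies cos H_s = −tan φ tan δ = 0.0576, giving H_s = 86.70°. In radians, H_s = 1.5132.
H_s sin φ sin δ = 1.5132 × 0.6361 × -0.0698 = -0.0672.
cos φ cos δ sin H_s = 0.7716 × 0.9976 × 0.9983 = 0.7684.
Q̄ = (1367/π) × (-0.0672 + 0.7684) = 435.13 × 0.7012 = 305.11 W/m².

305 W/m²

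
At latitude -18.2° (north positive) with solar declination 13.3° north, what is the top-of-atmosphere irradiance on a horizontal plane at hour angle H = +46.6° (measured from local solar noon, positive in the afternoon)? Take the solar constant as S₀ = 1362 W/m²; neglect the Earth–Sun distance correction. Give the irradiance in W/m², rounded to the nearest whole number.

cos θ_z = sin φ sin δ + cos φ cos δ cos H = (-0.3123)(0.2300) + (0.9500)(0.9732)(0.6871) = 0.5634.
Top-of-atmosphere irradiance = S₀ cos θ_z = 1362 × 0.5634 = 767.35 W/m².

767 W/m²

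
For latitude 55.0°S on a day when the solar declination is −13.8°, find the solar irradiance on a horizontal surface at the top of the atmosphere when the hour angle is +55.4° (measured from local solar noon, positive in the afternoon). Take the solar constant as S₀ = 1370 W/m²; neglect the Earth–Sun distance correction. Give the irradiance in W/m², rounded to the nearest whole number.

cos θ_z = sin(-55.0°) sin(-13.8°) + cos(-55.0°) cos(-13.8°) cos(55.40°) = 0.1954 + 0.3163 = 0.5117.
Top-of-atmosphere irradiance = S₀ cos θ_z = 1370 × 0.5117 = 701.03 W/m².

701 W/m²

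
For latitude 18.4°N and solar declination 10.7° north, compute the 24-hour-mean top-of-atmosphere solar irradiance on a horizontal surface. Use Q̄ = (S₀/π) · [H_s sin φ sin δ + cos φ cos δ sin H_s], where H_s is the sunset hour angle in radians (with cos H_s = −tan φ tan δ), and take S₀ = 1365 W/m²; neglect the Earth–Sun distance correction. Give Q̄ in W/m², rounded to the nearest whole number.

−tan φ tan δ = −(0.3327)(0.1890) = -0.0629; H_s = arccos(-0.0629) = 93.61°. In radians, H_s = 1.6338.
H_s sin φ sin δ = 1.6338 × 0.3156 × 0.1857 = 0.0958.
cos φ cos δ sin H_s = 0.9489 × 0.9826 × 0.9980 = 0.9305.
Q̄ = (1365/π) × (0.0958 + 0.9305) = 434.49 × 1.0263 = 445.92 W/m².

446 W/m²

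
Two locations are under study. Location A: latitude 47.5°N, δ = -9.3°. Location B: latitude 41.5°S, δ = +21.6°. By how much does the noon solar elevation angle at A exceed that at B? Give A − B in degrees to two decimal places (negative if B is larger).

A: 90° − |47.5 − (-9.3)| = 33.20°.
B: 90° − |-41.5 − (21.6)| = 26.90°.
A − B = 33.20 − 26.90 = 6.30°.

+6.30°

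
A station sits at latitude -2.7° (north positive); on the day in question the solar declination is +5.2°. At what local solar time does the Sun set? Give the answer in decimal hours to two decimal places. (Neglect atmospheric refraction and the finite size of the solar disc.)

−tan φ tan δ = −(-0.0472)(0.0910) = 0.0043; H_s = arccos(0.0043) = 89.75°.
Sunset is at 12 + H_s/15 = 12 + 5.983 = 17.983 h local solar time.

17.98 h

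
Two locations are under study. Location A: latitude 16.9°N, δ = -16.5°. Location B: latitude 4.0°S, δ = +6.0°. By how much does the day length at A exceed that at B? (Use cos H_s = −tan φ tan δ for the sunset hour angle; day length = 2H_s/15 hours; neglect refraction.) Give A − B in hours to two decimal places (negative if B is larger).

A: H_s = arccos(−tan 16.9° · tan -16.5°) = 84.84°, so 2H_s/15 = 11.3120 h.
B: H_s = arccos(−tan -4.0° · tan 6.0°) = 89.58°, so 2H_s/15 = 11.9440 h.
A − B = 11.3120 − 11.9440 = -0.6320 h.

-0.63 h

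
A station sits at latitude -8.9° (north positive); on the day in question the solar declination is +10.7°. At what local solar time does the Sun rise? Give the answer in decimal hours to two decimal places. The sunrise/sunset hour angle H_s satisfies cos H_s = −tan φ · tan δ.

−tan φ tan δ = −(-0.1566)(0.1890) = 0.0296; H_s = arccos(0.0296) = 88.30°.
Sunrise is at 12 − H_s/15 = 12 − 5.887 = 6.113 h local solar time.

6.11 h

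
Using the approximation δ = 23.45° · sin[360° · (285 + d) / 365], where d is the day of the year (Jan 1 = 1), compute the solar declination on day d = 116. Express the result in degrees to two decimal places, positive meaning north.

360 × (285 + 116) / 365 = 395.507°; sin(395.507°) = 0.5808.
δ = 23.45 × 0.5808 = 13.620° ≈ +13.62°.

+13.62°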